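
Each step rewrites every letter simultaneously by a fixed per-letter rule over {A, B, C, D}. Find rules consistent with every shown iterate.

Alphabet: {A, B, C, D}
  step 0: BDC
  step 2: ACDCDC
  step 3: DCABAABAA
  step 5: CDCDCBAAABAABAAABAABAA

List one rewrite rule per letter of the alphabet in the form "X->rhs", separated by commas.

A->DC, B->C, C->A, D->BA

  step 2 ⇒ step 3: ACDCDC ⇒ DC·A·BA·A·BA·A
    A ↦ DC
    C ↦ A
    D ↦ BA
    B ↦ C  (constrained at step 0)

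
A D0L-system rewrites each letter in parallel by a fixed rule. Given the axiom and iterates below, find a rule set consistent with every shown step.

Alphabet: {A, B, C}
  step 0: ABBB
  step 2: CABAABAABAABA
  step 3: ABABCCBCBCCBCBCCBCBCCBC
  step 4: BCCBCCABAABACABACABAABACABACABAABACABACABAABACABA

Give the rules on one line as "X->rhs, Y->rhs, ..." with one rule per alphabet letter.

A->BC, B->C, C->ABA

  step 3 ⇒ step 4: ABABCCBCBCCBCBCCBCBCCBC ⇒ BC·C·BC·C·ABA·ABA·C·ABA·C·ABA·ABA·C·ABA·C·ABA·ABA·C·ABA·C·ABA·ABA·C·ABA
    A ↦ BC
    B ↦ C
    C ↦ ABA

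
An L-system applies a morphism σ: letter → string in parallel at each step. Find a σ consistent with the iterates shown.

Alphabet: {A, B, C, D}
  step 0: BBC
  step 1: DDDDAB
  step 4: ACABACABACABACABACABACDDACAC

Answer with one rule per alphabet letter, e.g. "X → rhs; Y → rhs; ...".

A->AC, B->DD, C->AB, D->A

  step 0 ⇒ step 1: BBC ⇒ DD·DD·AB
    B ↦ DD
    C ↦ AB
    A ↦ AC  (constrained at step 1)
    D ↦ A  (constrained at step 1)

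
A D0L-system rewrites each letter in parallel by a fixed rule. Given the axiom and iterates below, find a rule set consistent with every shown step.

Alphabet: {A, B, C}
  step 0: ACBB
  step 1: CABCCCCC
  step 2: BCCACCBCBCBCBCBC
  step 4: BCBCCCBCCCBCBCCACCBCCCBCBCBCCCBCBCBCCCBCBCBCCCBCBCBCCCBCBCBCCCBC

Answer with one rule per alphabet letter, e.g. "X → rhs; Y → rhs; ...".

  step 1 ⇒ step 2: CABCCCCC ⇒ BC·CA·CC·BC·BC·BC·BC·BC
    A ↦ CA
    B ↦ CC
    C ↦ BC

A->CA, B->CC, C->BC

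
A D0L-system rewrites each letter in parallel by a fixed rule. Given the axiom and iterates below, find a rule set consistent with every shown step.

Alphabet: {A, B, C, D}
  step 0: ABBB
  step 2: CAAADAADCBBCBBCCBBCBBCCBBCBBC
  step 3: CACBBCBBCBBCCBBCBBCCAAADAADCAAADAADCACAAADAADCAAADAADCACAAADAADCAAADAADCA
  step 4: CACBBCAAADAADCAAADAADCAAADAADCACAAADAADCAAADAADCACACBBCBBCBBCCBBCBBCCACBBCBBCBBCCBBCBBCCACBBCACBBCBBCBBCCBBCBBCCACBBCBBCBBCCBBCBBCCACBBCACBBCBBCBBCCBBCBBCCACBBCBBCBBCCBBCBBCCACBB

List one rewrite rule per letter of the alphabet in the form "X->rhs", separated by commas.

  step 3 ⇒ step 4: CACBBCBBCBBCCBBCBBCCAAADAADCAAADAADCACAAADAADCAAADAADCACAAADAADCAAADAADCA ⇒ CA·CBB·CA·AAD·AAD·CA·AAD·AAD·CA·AAD·AAD·CA·CA·AAD·AAD·CA·AAD·AAD·CA·CA·CBB·CBB·CBB·C·CBB·CBB·C·CA·CBB·CBB·CBB·C·CBB·CBB·C·CA·CBB·CA·CBB·CBB·CBB·C·CBB·CBB·C·CA·CBB·CBB·CBB·C·CBB·CBB·C·CA·CBB·CA·CBB·CBB·CBB·C·CBB·CBB·C·CA·CBB·CBB·CBB·C·CBB·CBB·C·CA·CBB
    A ↦ CBB
    B ↦ AAD
    C ↦ CA
    D ↦ C

A->CBB, B->AAD, C->CA, D->C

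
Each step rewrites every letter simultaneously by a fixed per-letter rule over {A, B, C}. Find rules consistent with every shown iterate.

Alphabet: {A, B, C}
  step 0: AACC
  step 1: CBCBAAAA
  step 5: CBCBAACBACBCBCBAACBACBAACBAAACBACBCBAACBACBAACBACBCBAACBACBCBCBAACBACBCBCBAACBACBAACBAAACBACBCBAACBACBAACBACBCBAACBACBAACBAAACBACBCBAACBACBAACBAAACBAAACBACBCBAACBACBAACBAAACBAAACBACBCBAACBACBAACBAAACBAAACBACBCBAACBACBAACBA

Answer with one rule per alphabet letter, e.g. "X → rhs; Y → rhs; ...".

  step 0 ⇒ step 1: AACC ⇒ CB·CB·AA·AA
    A ↦ CB
    C ↦ AA
    B ↦ CBA  (constrained at step 1)

A->CB, B->CBA, C->AA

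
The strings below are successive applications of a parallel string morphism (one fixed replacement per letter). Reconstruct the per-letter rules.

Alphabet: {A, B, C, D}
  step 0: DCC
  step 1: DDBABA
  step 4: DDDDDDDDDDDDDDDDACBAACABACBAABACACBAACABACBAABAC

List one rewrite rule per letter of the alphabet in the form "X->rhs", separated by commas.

  step 0 ⇒ step 1: DCC ⇒ DD·BA·BA
    C ↦ BA
    D ↦ DD
    A ↦ AC  (constrained at step 1)
    B ↦ AB  (constrained at step 1)

A->AC, B->AB, C->BA, D->DD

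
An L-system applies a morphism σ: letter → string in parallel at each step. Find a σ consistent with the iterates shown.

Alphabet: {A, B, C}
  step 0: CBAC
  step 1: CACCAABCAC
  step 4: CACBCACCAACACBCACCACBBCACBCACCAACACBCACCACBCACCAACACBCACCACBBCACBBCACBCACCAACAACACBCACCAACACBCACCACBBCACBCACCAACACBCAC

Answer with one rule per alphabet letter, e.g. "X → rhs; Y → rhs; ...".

A->B, B->CAA, C->CAC

  step 0 ⇒ step 1: CBAC ⇒ CAC·CAA·B·CAC
    A ↦ B
    B ↦ CAA
    C ↦ CAC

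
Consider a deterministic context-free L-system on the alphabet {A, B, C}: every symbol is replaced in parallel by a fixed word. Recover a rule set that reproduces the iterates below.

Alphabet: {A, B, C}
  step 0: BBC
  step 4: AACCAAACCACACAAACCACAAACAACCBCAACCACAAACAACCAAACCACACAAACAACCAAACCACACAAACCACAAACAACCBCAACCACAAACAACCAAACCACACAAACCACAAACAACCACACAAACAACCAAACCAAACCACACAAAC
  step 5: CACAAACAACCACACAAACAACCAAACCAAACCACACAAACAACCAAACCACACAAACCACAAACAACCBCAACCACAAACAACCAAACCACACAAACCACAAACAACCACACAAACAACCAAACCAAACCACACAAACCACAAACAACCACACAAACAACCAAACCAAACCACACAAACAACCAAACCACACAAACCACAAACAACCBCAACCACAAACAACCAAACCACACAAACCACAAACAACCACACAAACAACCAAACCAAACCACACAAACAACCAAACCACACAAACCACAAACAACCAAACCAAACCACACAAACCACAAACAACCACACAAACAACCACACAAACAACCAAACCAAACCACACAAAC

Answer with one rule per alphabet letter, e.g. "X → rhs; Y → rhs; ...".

  step 4 ⇒ step 5: AACCAAACCACACAAACCACAAACAACCBCAACCACAAACAACCAAACCACACAAACAACCAAACCACACAAACCACAAACAACCBCAACCACAAACAACCAAACCACACAAACCACAAACAACCACACAAACAACCAAACCAAACCACACAAAC ⇒ CA·CA·AAC·AAC·CA·CA·CA·AAC·AAC·CA·AAC·CA·AAC·CA·CA·CA·AAC·AAC·CA·AAC·CA·CA·CA·AAC·CA·CA·AAC·AAC·CBC·AAC·CA·CA·AAC·AAC·CA·AAC·CA·CA·CA·AAC·CA·CA·AAC·AAC·CA·CA·CA·AAC·AAC·CA·AAC·CA·AAC·CA·CA·CA·AAC·CA·CA·AAC·AAC·CA·CA·CA·AAC·AAC·CA·AAC·CA·AAC·CA·CA·CA·AAC·AAC·CA·AAC·CA·CA·CA·AAC·CA·CA·AAC·AAC·CBC·AAC·CA·CA·AAC·AAC·CA·AAC·CA·CA·CA·AAC·CA·CA·AAC·AAC·CA·CA·CA·AAC·AAC·CA·AAC·CA·AAC·CA·CA·CA·AAC·AAC·CA·AAC·CA·CA·CA·AAC·CA·CA·AAC·AAC·CA·AAC·CA·AAC·CA·CA·CA·AAC·CA·CA·AAC·AAC·CA·CA·CA·AAC·AAC·CA·CA·CA·AAC·AAC·CA·AAC·CA·AAC·CA·CA·CA·AAC
    A ↦ CA
    B ↦ CBC
    C ↦ AAC

A->CA, B->CBC, C->AAC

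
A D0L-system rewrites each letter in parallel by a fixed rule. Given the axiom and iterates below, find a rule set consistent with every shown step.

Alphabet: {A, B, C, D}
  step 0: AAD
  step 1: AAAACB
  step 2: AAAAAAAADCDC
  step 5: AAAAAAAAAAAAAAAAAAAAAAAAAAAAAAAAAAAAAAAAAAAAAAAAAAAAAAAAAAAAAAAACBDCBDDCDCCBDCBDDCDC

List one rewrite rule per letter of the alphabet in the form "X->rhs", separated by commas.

  step 1 ⇒ step 2: AAAACB ⇒ AA·AA·AA·AA·D·CDC
    A ↦ AA
    B ↦ CDC
    C ↦ D
  step 0 ⇒ step 1: AAD ⇒ AA·AA·CB
    D ↦ CB

A->AA, B->CDC, C->D, D->CB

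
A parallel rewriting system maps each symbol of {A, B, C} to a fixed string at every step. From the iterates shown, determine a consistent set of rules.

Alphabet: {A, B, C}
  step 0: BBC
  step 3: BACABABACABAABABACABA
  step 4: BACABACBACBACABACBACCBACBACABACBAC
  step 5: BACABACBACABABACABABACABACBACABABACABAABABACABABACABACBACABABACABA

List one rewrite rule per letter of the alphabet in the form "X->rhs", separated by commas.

A->C, B->BA, C->ABA

  step 4 ⇒ step 5: BACABACBACBACABACBACCBACBACABACBAC ⇒ BA·C·ABA·C·BA·C·ABA·BA·C·ABA·BA·C·ABA·C·BA·C·ABA·BA·C·ABA·ABA·BA·C·ABA·BA·C·ABA·C·BA·C·ABA·BA·C·ABA
    A ↦ C
    B ↦ BA
    C ↦ ABA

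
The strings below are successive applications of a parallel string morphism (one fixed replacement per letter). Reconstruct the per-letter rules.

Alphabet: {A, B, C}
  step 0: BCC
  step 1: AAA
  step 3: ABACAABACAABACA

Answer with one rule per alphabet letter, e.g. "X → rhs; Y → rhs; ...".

  step 0 ⇒ step 1: BCC ⇒ A·A·A
    B ↦ A
    C ↦ A
    A ↦ BAC  (constrained at step 1)

A->BAC, B->A, C->A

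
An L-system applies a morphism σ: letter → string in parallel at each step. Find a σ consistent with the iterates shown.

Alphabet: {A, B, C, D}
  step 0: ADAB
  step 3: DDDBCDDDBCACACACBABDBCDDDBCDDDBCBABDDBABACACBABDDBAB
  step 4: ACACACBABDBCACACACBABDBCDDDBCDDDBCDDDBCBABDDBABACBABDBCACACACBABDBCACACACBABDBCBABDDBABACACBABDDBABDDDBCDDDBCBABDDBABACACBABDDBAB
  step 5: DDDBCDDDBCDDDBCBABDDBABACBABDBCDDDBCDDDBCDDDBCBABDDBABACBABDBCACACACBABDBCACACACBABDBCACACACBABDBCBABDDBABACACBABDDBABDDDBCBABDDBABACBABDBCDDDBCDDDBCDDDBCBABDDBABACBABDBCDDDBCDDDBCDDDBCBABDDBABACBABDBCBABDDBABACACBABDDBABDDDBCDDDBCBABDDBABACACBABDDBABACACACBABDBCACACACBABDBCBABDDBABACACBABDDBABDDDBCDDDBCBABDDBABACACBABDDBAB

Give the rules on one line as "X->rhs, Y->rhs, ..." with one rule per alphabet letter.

  step 4 ⇒ step 5: ACACACBABDBCACACACBABDBCDDDBCDDDBCDDDBCBABDDBABACBABDBCACACACBABDBCACACACBABDBCBABDDBABACACBABDDBABDDDBCDDDBCBABDDBABACACBABDDBAB ⇒ DD·DBC·DD·DBC·DD·DBC·BAB·DD·BAB·AC·BAB·DBC·DD·DBC·DD·DBC·DD·DBC·BAB·DD·BAB·AC·BAB·DBC·AC·AC·AC·BAB·DBC·AC·AC·AC·BAB·DBC·AC·AC·AC·BAB·DBC·BAB·DD·BAB·AC·AC·BAB·DD·BAB·DD·DBC·BAB·DD·BAB·AC·BAB·DBC·DD·DBC·DD·DBC·DD·DBC·BAB·DD·BAB·AC·BAB·DBC·DD·DBC·DD·DBC·DD·DBC·BAB·DD·BAB·AC·BAB·DBC·BAB·DD·BAB·AC·AC·BAB·DD·BAB·DD·DBC·DD·DBC·BAB·DD·BAB·AC·AC·BAB·DD·BAB·AC·AC·AC·BAB·DBC·AC·AC·AC·BAB·DBC·BAB·DD·BAB·AC·AC·BAB·DD·BAB·DD·DBC·DD·DBC·BAB·DD·BAB·AC·AC·BAB·DD·BAB
    A ↦ DD
    B ↦ BAB
    C ↦ DBC
    D ↦ AC

A->DD, B->BAB, C->DBC, D->AC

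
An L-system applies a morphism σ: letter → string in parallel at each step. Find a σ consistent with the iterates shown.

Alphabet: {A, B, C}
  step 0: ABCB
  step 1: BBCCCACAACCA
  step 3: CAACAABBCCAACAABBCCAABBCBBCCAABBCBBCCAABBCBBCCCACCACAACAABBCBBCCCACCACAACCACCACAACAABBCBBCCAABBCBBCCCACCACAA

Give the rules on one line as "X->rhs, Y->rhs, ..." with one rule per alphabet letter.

A->BBC, B->CCA, C->CAA

  step 0 ⇒ step 1: ABCB ⇒ BBC·CCA·CAA·CCA
    A ↦ BBC
    B ↦ CCA
    C ↦ CAA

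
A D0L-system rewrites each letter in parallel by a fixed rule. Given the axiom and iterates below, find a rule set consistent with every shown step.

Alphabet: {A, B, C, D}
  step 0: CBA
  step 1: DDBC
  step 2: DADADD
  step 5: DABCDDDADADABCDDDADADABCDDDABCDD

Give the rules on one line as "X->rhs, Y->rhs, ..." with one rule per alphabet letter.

  step 1 ⇒ step 2: DDBC ⇒ DA·DA·D·D
    B ↦ D
    C ↦ D
    D ↦ DA
  step 0 ⇒ step 1: CBA ⇒ D·D·BC
    A ↦ BC

A->BC, B->D, C->D, D->DA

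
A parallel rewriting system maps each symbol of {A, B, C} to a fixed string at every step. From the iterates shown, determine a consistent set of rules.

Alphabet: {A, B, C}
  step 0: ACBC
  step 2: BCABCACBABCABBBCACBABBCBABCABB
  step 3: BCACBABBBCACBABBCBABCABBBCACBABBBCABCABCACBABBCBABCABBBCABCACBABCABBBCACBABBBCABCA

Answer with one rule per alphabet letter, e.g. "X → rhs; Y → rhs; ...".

  step 2 ⇒ step 3: BCABCACBABCABBBCACBABBCBABCABB ⇒ BCA·CBA·BB·BCA·CBA·BB·CBA·BCA·BB·BCA·CBA·BB·BCA·BCA·BCA·CBA·BB·CBA·BCA·BB·BCA·BCA·CBA·BCA·BB·BCA·CBA·BB·BCA·BCA
    A ↦ BB
    B ↦ BCA
    C ↦ CBA

A->BB, B->BCA, C->CBA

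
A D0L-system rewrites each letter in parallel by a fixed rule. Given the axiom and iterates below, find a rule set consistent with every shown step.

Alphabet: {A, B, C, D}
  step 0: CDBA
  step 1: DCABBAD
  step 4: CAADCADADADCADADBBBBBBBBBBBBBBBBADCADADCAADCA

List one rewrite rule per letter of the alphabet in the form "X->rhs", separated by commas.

  step 0 ⇒ step 1: CDBA ⇒ D·CA·BB·AD
    A ↦ AD
    B ↦ BB
    C ↦ D
    D ↦ CA

A->AD, B->BB, C->D, D->CA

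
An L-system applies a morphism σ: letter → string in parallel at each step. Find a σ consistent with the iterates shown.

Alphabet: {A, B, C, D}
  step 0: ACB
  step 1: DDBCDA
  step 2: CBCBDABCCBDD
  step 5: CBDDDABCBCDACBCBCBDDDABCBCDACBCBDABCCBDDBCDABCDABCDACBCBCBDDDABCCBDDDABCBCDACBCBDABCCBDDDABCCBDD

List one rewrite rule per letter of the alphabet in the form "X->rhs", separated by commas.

A->DD, B->DA, C->BC, D->CB

  step 1 ⇒ step 2: DDBCDA ⇒ CB·CB·DA·BC·CB·DD
    A ↦ DD
    B ↦ DA
    C ↦ BC
    D ↦ CB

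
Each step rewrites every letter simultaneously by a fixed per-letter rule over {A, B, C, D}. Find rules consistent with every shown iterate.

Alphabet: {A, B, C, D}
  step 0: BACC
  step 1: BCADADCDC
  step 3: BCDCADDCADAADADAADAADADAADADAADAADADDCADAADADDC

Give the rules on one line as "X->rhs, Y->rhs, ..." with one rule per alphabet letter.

  step 0 ⇒ step 1: BACC ⇒ BC·ADA·DC·DC
    A ↦ ADA
    B ↦ BC
    C ↦ DC
    D ↦ AD  (constrained at step 1)

A->ADA, B->BC, C->DC, D->AD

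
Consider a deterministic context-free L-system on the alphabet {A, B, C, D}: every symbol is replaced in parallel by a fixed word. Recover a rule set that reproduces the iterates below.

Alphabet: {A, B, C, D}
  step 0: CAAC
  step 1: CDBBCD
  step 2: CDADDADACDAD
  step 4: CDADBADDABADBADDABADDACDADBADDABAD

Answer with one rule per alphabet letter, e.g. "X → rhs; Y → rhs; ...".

A->B, B->DA, C->CD, D->AD

  step 1 ⇒ step 2: CDBBCD ⇒ CD·AD·DA·DA·CD·AD
    B ↦ DA
    C ↦ CD
    D ↦ AD
  step 0 ⇒ step 1: CAAC ⇒ CD·B·B·CD
    A ↦ B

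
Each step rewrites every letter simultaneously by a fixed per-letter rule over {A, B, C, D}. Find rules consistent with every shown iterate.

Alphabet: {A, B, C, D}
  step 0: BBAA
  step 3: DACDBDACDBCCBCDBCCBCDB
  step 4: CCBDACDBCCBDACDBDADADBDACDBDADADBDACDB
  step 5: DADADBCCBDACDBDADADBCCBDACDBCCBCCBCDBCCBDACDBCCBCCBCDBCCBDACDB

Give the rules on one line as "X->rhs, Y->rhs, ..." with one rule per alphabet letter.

A->CB, B->DB, C->DA, D->C

  step 4 ⇒ step 5: CCBDACDBCCBDACDBDADADBDACDBDADADBDACDB ⇒ DA·DA·DB·C·CB·DA·C·DB·DA·DA·DB·C·CB·DA·C·DB·C·CB·C·CB·C·DB·C·CB·DA·C·DB·C·CB·C·CB·C·DB·C·CB·DA·C·DB
    A ↦ CB
    B ↦ DB
    C ↦ DA
    D ↦ C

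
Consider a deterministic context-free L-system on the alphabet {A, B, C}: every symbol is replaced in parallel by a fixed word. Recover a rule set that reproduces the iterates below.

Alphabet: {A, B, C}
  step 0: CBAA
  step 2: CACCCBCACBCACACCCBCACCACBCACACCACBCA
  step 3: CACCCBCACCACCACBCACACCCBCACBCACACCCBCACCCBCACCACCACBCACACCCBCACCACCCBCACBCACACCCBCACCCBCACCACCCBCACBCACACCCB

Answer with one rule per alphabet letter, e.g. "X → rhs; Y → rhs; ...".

A->CCB, B->BCA, C->CAC

  step 2 ⇒ step 3: CACCCBCACBCACACCCBCACCACBCACACCACBCA ⇒ CAC·CCB·CAC·CAC·CAC·BCA·CAC·CCB·CAC·BCA·CAC·CCB·CAC·CCB·CAC·CAC·CAC·BCA·CAC·CCB·CAC·CAC·CCB·CAC·BCA·CAC·CCB·CAC·CCB·CAC·CAC·CCB·CAC·BCA·CAC·CCB
    A ↦ CCB
    B ↦ BCA
    C ↦ CAC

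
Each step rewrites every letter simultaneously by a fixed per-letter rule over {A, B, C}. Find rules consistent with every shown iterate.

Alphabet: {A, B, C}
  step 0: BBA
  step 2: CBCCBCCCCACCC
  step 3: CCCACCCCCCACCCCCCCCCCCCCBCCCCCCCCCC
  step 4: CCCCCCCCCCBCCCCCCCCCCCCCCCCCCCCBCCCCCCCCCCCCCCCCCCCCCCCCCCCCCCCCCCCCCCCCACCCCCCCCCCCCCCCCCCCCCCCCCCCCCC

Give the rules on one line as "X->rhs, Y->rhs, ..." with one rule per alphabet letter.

  step 3 ⇒ step 4: CCCACCCCCCACCCCCCCCCCCCCBCCCCCCCCCC ⇒ CCC·CCC·CCC·CBC·CCC·CCC·CCC·CCC·CCC·CCC·CBC·CCC·CCC·CCC·CCC·CCC·CCC·CCC·CCC·CCC·CCC·CCC·CCC·CCC·A·CCC·CCC·CCC·CCC·CCC·CCC·CCC·CCC·CCC·CCC
    A ↦ CBC
    B ↦ A
    C ↦ CCC

A->CBC, B->A, C->CCC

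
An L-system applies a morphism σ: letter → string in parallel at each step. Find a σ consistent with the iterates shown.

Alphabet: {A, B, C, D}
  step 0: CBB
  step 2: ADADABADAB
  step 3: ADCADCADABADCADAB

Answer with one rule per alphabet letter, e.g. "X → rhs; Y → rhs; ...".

A->AD, B->AB, C->A, D->C

  step 2 ⇒ step 3: ADADABADAB ⇒ AD·C·AD·C·AD·AB·AD·C·AD·AB
    A ↦ AD
    B ↦ AB
    D ↦ C
    C ↦ A  (constrained at step 0)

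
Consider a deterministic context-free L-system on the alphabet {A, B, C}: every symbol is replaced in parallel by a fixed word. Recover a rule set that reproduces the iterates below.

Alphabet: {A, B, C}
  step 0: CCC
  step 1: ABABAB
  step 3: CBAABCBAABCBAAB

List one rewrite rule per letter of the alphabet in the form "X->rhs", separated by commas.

  step 0 ⇒ step 1: CCC ⇒ AB·AB·AB
    C ↦ AB
    A ↦ BA  (constrained at step 1)
    B ↦ C  (constrained at step 1)

A->BA, B->C, C->AB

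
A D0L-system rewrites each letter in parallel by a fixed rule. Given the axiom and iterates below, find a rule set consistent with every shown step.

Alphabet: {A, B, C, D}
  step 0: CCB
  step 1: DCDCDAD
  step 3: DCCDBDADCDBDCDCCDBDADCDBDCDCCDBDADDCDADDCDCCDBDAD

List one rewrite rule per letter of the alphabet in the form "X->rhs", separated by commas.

A->CBC, B->DAD, C->DC, D->CDB

  step 0 ⇒ step 1: CCB ⇒ DC·DC·DAD
    B ↦ DAD
    C ↦ DC
    A ↦ CBC  (constrained at step 1)
    D ↦ CDB  (constrained at step 1)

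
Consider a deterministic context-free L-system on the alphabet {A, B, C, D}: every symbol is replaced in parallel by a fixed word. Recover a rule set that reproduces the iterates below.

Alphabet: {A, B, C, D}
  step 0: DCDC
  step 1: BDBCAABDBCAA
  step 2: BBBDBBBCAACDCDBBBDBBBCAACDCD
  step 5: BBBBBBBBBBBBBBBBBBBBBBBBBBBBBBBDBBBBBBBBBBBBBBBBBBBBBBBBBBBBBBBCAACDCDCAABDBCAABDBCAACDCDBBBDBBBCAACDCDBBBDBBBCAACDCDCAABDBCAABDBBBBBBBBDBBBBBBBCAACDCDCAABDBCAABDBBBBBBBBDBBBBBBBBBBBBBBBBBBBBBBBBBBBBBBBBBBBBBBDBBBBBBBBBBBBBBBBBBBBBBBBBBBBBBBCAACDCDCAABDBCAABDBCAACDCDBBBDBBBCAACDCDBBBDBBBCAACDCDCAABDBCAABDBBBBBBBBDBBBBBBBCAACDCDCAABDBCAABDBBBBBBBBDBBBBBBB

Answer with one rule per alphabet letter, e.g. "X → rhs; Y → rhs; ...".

  step 1 ⇒ step 2: BDBCAABDBCAA ⇒ BB·BDB·BB·CAA·CD·CD·BB·BDB·BB·CAA·CD·CD
    A ↦ CD
    B ↦ BB
    C ↦ CAA
    D ↦ BDB

A->CD, B->BB, C->CAA, D->BDB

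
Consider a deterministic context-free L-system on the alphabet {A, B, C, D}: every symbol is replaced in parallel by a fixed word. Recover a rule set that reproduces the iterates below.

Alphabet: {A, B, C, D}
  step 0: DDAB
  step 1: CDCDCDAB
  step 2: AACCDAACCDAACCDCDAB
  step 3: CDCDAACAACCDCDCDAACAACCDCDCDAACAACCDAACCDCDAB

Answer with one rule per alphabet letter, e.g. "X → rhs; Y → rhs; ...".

A->CD, B->AB, C->AAC, D->CD

  step 2 ⇒ step 3: AACCDAACCDAACCDCDAB ⇒ CD·CD·AAC·AAC·CD·CD·CD·AAC·AAC·CD·CD·CD·AAC·AAC·CD·AAC·CD·CD·AB
    A ↦ CD
    B ↦ AB
    C ↦ AAC
    D ↦ CD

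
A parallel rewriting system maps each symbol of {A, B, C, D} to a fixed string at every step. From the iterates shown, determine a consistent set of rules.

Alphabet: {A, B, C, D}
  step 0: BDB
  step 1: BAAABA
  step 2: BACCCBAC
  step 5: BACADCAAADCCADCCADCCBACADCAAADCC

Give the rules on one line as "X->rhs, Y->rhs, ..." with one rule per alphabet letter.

  step 1 ⇒ step 2: BAAABA ⇒ BA·C·C·C·BA·C
    A ↦ C
    B ↦ BA
    C ↦ AD  (constrained at step 2)
  step 0 ⇒ step 1: BDB ⇒ BA·AA·BA
    D ↦ AA

A->C, B->BA, C->AD, D->AA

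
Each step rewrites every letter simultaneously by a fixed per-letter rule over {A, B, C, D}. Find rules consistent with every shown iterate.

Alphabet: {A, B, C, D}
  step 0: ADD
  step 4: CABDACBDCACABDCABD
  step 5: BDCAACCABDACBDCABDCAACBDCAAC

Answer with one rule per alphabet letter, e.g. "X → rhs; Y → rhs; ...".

A->CA, B->A, C->BD, D->C

  step 4 ⇒ step 5: CABDACBDCACABDCABD ⇒ BD·CA·A·C·CA·BD·A·C·BD·CA·BD·CA·A·C·BD·CA·A·C
    A ↦ CA
    B ↦ A
    C ↦ BD
    D ↦ C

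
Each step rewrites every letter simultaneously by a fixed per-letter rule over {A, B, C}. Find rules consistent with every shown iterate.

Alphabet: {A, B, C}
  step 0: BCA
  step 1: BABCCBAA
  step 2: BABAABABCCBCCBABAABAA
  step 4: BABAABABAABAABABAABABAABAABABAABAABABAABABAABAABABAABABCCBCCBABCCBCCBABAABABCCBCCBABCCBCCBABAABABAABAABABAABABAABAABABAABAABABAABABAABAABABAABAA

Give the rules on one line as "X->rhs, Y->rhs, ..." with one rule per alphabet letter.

  step 1 ⇒ step 2: BABCCBAA ⇒ BA·BAA·BA·BCC·BCC·BA·BAA·BAA
    A ↦ BAA
    B ↦ BA
    C ↦ BCC

A->BAA, B->BA, C->BCC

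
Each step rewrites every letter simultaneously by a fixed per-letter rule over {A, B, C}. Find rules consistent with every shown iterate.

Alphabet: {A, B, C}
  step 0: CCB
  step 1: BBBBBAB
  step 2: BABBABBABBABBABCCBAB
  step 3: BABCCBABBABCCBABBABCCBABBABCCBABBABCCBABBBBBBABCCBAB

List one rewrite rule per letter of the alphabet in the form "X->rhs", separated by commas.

  step 2 ⇒ step 3: BABBABBABBABBABCCBAB ⇒ BAB·CC·BAB·BAB·CC·BAB·BAB·CC·BAB·BAB·CC·BAB·BAB·CC·BAB·BB·BB·BAB·CC·BAB
    A ↦ CC
    B ↦ BAB
    C ↦ BB

A->CC, B->BAB, C->BB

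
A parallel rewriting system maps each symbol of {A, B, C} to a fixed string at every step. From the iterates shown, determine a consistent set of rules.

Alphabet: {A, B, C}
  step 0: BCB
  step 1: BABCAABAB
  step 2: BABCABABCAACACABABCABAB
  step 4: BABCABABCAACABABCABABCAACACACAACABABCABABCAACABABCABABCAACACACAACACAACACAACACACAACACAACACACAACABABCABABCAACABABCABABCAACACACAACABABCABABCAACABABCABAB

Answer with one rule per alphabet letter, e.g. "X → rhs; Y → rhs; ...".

  step 1 ⇒ step 2: BABCAABAB ⇒ BAB·CA·BAB·CAA·CA·CA·BAB·CA·BAB
    A ↦ CA
    B ↦ BAB
    C ↦ CAA

A->CA, B->BAB, C->CAA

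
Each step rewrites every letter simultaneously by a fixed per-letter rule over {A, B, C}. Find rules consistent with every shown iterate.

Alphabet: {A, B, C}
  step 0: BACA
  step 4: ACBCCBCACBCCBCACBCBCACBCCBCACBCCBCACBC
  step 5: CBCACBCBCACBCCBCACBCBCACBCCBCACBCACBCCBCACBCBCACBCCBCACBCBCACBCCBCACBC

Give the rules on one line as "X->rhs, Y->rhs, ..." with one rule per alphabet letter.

A->C, B->AC, C->BC

  step 4 ⇒ step 5: ACBCCBCACBCCBCACBCBCACBCCBCACBCCBCACBC ⇒ C·BC·AC·BC·BC·AC·BC·C·BC·AC·BC·BC·AC·BC·C·BC·AC·BC·AC·BC·C·BC·AC·BC·BC·AC·BC·C·BC·AC·BC·BC·AC·BC·C·BC·AC·BC
    A ↦ C
    B ↦ AC
    C ↦ BC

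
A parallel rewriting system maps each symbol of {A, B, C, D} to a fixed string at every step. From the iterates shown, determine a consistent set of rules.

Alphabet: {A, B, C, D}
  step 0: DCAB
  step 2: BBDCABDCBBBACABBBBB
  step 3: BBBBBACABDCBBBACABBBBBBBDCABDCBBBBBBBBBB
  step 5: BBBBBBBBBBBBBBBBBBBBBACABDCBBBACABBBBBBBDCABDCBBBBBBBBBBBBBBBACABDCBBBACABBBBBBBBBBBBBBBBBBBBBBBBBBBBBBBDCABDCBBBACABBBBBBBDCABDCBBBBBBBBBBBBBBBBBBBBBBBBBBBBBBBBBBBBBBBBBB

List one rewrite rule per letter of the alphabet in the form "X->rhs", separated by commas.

A->DC, B->BB, C->AB, D->BAC

  step 2 ⇒ step 3: BBDCABDCBBBACABBBBB ⇒ BB·BB·BAC·AB·DC·BB·BAC·AB·BB·BB·BB·DC·AB·DC·BB·BB·BB·BB·BB
    A ↦ DC
    B ↦ BB
    C ↦ AB
    D ↦ BAC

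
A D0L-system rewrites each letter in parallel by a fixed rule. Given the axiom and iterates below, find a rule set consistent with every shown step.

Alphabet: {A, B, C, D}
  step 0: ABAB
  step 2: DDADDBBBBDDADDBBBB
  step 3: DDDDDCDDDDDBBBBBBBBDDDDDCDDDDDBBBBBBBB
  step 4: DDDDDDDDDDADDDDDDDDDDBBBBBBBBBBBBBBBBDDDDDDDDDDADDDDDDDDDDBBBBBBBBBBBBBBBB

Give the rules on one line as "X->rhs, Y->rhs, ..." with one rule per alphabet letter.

A->DCD, B->BB, C->A, D->DD

  step 3 ⇒ step 4: DDDDDCDDDDDBBBBBBBBDDDDDCDDDDDBBBBBBBB ⇒ DD·DD·DD·DD·DD·A·DD·DD·DD·DD·DD·BB·BB·BB·BB·BB·BB·BB·BB·DD·DD·DD·DD·DD·A·DD·DD·DD·DD·DD·BB·BB·BB·BB·BB·BB·BB·BB
    B ↦ BB
    C ↦ A
    D ↦ DD
  step 2 ⇒ step 3: DDADDBBBBDDADDBBBB ⇒ DD·DD·DCD·DD·DD·BB·BB·BB·BB·DD·DD·DCD·DD·DD·BB·BB·BB·BB
    A ↦ DCD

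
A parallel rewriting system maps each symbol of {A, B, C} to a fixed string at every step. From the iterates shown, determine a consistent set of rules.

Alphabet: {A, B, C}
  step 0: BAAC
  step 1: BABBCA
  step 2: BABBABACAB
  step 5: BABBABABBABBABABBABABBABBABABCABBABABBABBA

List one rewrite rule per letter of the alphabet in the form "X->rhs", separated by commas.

  step 1 ⇒ step 2: BABBCA ⇒ BA·B·BA·BA·CA·B
    A ↦ B
    B ↦ BA
    C ↦ CA

A->B, B->BA, C->CA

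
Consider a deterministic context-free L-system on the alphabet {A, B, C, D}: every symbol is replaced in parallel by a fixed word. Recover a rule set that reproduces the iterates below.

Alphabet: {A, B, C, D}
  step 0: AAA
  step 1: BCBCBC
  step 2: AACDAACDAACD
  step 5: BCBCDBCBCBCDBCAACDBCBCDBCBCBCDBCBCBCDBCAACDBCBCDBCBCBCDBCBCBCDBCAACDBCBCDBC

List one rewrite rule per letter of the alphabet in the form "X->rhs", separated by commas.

A->BC, B->AAC, C->D, D->BC

  step 1 ⇒ step 2: BCBCBC ⇒ AAC·D·AAC·D·AAC·D
    B ↦ AAC
    C ↦ D
  step 0 ⇒ step 1: AAA ⇒ BC·BC·BC
    A ↦ BC
    D ↦ BC  (constrained at step 2)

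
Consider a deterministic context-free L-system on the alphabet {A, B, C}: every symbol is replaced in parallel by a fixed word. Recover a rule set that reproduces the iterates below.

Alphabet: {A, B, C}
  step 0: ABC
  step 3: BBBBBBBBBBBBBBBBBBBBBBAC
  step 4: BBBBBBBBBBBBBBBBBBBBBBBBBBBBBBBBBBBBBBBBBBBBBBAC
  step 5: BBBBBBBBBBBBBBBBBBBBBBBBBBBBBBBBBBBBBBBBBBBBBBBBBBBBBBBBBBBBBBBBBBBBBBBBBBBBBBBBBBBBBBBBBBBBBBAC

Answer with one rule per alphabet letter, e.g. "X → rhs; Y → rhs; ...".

  step 4 ⇒ step 5: BBBBBBBBBBBBBBBBBBBBBBBBBBBBBBBBBBBBBBBBBBBBBBAC ⇒ BB·BB·BB·BB·BB·BB·BB·BB·BB·BB·BB·BB·BB·BB·BB·BB·BB·BB·BB·BB·BB·BB·BB·BB·BB·BB·BB·BB·BB·BB·BB·BB·BB·BB·BB·BB·BB·BB·BB·BB·BB·BB·BB·BB·BB·BB·B·BAC
    A ↦ B
    B ↦ BB
    C ↦ BAC

A->B, B->BB, C->BAC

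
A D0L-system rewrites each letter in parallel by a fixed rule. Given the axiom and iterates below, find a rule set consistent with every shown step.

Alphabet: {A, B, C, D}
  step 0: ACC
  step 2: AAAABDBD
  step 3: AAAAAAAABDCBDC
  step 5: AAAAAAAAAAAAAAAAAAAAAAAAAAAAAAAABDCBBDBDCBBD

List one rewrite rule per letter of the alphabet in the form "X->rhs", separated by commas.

A->AA, B->BD, C->B, D->C

  step 2 ⇒ step 3: AAAABDBD ⇒ AA·AA·AA·AA·BD·C·BD·C
    A ↦ AA
    B ↦ BD
    D ↦ C
    C ↦ B  (constrained at step 0)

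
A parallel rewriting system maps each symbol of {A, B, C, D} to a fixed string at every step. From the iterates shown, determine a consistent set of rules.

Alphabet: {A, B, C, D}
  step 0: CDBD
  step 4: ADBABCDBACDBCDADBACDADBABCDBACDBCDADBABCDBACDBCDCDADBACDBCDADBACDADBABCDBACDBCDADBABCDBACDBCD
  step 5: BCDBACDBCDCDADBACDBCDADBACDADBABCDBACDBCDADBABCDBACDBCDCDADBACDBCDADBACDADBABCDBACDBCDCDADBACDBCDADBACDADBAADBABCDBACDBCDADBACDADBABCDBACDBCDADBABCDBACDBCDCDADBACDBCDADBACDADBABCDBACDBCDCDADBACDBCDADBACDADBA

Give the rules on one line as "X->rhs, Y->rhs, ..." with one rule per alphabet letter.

A->BCD, B->CD, C->AD, D->BA

  step 4 ⇒ step 5: ADBABCDBACDBCDADBACDADBABCDBACDBCDADBABCDBACDBCDCDADBACDBCDADBACDADBABCDBACDBCDADBABCDBACDBCD ⇒ BCD·BA·CD·BCD·CD·AD·BA·CD·BCD·AD·BA·CD·AD·BA·BCD·BA·CD·BCD·AD·BA·BCD·BA·CD·BCD·CD·AD·BA·CD·BCD·AD·BA·CD·AD·BA·BCD·BA·CD·BCD·CD·AD·BA·CD·BCD·AD·BA·CD·AD·BA·AD·BA·BCD·BA·CD·BCD·AD·BA·CD·AD·BA·BCD·BA·CD·BCD·AD·BA·BCD·BA·CD·BCD·CD·AD·BA·CD·BCD·AD·BA·CD·AD·BA·BCD·BA·CD·BCD·CD·AD·BA·CD·BCD·AD·BA·CD·AD·BA
    A ↦ BCD
    B ↦ CD
    C ↦ AD
    D ↦ BA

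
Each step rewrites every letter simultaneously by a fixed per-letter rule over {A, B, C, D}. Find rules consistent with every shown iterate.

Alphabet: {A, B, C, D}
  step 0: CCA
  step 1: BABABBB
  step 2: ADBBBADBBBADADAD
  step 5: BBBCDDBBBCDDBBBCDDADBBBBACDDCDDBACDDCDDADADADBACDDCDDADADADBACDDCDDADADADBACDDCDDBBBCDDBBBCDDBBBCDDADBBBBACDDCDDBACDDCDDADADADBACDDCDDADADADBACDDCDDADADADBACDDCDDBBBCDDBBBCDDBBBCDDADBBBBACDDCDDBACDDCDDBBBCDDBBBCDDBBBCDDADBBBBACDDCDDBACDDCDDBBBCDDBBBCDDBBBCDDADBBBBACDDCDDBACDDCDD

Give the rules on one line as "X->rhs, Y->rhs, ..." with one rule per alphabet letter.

  step 1 ⇒ step 2: BABABBB ⇒ AD·BBB·AD·BBB·AD·AD·AD
    A ↦ BBB
    B ↦ AD
  step 0 ⇒ step 1: CCA ⇒ BA·BA·BBB
    C ↦ BA
    D ↦ CDD  (constrained at step 2)

A->BBB, B->AD, C->BA, D->CDD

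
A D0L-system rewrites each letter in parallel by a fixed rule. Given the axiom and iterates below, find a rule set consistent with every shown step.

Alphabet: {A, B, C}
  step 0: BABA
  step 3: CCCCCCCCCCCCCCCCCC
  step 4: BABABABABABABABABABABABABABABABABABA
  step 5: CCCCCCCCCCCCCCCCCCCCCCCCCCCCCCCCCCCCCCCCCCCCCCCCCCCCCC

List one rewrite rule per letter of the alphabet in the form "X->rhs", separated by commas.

  step 4 ⇒ step 5: BABABABABABABABABABABABABABABABABABA ⇒ CC·C·CC·C·CC·C·CC·C·CC·C·CC·C·CC·C·CC·C·CC·C·CC·C·CC·C·CC·C·CC·C·CC·C·CC·C·CC·C·CC·C·CC·C
    A ↦ C
    B ↦ CC
  step 3 ⇒ step 4: CCCCCCCCCCCCCCCCCC ⇒ BA·BA·BA·BA·BA·BA·BA·BA·BA·BA·BA·BA·BA·BA·BA·BA·BA·BA
    C ↦ BA

A->C, B->CC, C->BA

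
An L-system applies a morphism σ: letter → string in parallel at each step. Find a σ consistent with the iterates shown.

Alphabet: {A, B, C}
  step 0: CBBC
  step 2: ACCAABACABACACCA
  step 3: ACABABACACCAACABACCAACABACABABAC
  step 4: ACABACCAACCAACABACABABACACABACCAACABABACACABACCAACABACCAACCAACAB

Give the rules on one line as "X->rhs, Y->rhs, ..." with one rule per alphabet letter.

A->AC, B->CA, C->AB

  step 3 ⇒ step 4: ACABABACACCAACABACCAACABACABABAC ⇒ AC·AB·AC·CA·AC·CA·AC·AB·AC·AB·AB·AC·AC·AB·AC·CA·AC·AB·AB·AC·AC·AB·AC·CA·AC·AB·AC·CA·AC·CA·AC·AB
    A ↦ AC
    B ↦ CA
    C ↦ AB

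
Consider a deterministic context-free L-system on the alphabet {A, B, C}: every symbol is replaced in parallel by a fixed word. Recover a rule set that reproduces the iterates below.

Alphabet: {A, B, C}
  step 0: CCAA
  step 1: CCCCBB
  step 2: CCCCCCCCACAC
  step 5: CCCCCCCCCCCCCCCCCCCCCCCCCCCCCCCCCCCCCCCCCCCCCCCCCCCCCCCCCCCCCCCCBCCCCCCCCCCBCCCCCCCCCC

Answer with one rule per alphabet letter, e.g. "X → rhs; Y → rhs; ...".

  step 1 ⇒ step 2: CCCCBB ⇒ CC·CC·CC·CC·AC·AC
    B ↦ AC
    C ↦ CC
  step 0 ⇒ step 1: CCAA ⇒ CC·CC·B·B
    A ↦ B

A->B, B->AC, C->CC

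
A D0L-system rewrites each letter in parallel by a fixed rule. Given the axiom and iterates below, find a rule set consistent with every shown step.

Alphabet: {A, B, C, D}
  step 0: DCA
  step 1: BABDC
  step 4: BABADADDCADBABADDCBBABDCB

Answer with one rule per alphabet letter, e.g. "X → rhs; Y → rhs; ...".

  step 0 ⇒ step 1: DCA ⇒ B·AB·DC
    A ↦ DC
    C ↦ AB
    D ↦ B
    B ↦ AD  (constrained at step 1)

A->DC, B->AD, C->AB, D->B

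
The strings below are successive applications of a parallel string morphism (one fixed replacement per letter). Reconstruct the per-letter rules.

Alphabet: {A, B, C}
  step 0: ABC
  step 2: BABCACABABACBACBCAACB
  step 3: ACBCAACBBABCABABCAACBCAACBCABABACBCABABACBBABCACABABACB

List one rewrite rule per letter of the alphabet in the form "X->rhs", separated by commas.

  step 2 ⇒ step 3: BABCACABABACBACBCAACB ⇒ ACB·CA·ACB·BAB·CA·BAB·CA·ACB·CA·ACB·CA·BAB·ACB·CA·BAB·ACB·BAB·CA·CA·BAB·ACB
    A ↦ CA
    B ↦ ACB
    C ↦ BAB

A->CA, B->ACB, C->BAB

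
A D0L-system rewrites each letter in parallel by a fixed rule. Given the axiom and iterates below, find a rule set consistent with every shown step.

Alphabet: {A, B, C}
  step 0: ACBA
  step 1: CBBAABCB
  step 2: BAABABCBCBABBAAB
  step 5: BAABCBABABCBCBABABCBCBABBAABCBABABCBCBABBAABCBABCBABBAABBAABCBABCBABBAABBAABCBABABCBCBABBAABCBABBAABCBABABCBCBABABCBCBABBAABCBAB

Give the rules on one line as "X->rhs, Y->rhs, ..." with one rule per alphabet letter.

  step 1 ⇒ step 2: CBBAABCB ⇒ BA·AB·AB·CB·CB·AB·BA·AB
    A ↦ CB
    B ↦ AB
    C ↦ BA

A->CB, B->AB, C->BA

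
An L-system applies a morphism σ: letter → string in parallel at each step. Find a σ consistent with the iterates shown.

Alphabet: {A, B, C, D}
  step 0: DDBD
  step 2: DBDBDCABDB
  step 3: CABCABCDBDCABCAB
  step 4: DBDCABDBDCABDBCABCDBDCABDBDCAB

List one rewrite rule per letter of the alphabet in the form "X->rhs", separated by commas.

  step 3 ⇒ step 4: CABCABCDBDCABCAB ⇒ DB·DC·AB·DB·DC·AB·DB·C·AB·C·DB·DC·AB·DB·DC·AB
    A ↦ DC
    B ↦ AB
    C ↦ DB
    D ↦ C

A->DC, B->AB, C->DB, D->C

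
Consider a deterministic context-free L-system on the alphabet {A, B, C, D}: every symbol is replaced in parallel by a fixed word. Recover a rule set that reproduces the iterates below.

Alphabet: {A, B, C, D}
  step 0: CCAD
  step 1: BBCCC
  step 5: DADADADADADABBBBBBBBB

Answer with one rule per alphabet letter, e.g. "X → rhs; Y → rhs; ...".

A->C, B->DA, C->B, D->CC

  step 0 ⇒ step 1: CCAD ⇒ B·B·C·CC
    A ↦ C
    C ↦ B
    D ↦ CC
    B ↦ DA  (constrained at step 1)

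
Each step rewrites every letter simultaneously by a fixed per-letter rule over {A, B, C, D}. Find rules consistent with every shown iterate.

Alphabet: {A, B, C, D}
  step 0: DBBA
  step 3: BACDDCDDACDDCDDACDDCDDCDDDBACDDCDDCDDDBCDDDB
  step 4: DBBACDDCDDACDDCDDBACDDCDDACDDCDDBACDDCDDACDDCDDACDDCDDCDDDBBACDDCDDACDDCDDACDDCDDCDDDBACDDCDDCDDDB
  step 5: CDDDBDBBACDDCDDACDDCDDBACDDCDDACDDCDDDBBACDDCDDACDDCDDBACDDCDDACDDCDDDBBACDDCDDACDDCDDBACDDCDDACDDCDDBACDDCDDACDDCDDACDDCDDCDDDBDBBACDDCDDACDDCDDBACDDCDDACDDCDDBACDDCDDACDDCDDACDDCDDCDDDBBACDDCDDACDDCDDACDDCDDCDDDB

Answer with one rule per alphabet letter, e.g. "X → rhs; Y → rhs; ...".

  step 4 ⇒ step 5: DBBACDDCDDACDDCDDBACDDCDDACDDCDDBACDDCDDACDDCDDACDDCDDCDDDBBACDDCDDACDDCDDACDDCDDCDDDBACDDCDDCDDDB ⇒ CDD·DB·DB·B·A·CDD·CDD·A·CDD·CDD·B·A·CDD·CDD·A·CDD·CDD·DB·B·A·CDD·CDD·A·CDD·CDD·B·A·CDD·CDD·A·CDD·CDD·DB·B·A·CDD·CDD·A·CDD·CDD·B·A·CDD·CDD·A·CDD·CDD·B·A·CDD·CDD·A·CDD·CDD·A·CDD·CDD·CDD·DB·DB·B·A·CDD·CDD·A·CDD·CDD·B·A·CDD·CDD·A·CDD·CDD·B·A·CDD·CDD·A·CDD·CDD·A·CDD·CDD·CDD·DB·B·A·CDD·CDD·A·CDD·CDD·A·CDD·CDD·CDD·DB
    A ↦ B
    B ↦ DB
    C ↦ A
    D ↦ CDD

A->B, B->DB, C->A, D->CDD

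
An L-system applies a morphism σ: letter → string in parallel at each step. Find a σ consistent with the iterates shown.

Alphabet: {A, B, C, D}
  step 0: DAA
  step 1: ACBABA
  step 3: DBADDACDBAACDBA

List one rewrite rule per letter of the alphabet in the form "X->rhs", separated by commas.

  step 0 ⇒ step 1: DAA ⇒ AC·BA·BA
    A ↦ BA
    D ↦ AC
    B ↦ D  (constrained at step 1)
    C ↦ BB  (constrained at step 1)

A->BA, B->D, C->BB, D->AC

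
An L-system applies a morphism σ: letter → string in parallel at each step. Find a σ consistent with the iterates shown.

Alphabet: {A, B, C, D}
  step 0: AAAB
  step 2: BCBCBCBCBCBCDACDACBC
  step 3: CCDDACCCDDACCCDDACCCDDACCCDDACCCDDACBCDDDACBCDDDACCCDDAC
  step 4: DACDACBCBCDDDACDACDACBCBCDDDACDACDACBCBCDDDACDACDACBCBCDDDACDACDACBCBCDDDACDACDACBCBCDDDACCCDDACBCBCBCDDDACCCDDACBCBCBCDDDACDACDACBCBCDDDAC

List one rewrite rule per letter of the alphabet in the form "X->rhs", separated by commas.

  step 3 ⇒ step 4: CCDDACCCDDACCCDDACCCDDACCCDDACCCDDACBCDDDACBCDDDACCCDDAC ⇒ DAC·DAC·BC·BC·DD·DAC·DAC·DAC·BC·BC·DD·DAC·DAC·DAC·BC·BC·DD·DAC·DAC·DAC·BC·BC·DD·DAC·DAC·DAC·BC·BC·DD·DAC·DAC·DAC·BC·BC·DD·DAC·CCD·DAC·BC·BC·BC·DD·DAC·CCD·DAC·BC·BC·BC·DD·DAC·DAC·DAC·BC·BC·DD·DAC
    A ↦ DD
    B ↦ CCD
    C ↦ DAC
    D ↦ BC

A->DD, B->CCD, C->DAC, D->BC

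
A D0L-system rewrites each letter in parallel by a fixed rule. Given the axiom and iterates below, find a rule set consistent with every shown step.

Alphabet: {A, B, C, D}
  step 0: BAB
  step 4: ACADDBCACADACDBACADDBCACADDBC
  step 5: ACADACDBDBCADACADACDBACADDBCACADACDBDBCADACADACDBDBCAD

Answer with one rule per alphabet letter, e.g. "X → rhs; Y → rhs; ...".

  step 4 ⇒ step 5: ACADDBCACADACDBACADDBCACADDBC ⇒ AC·AD·AC·DB·DB·C·AD·AC·AD·AC·DB·AC·AD·DB·C·AC·AD·AC·DB·DB·C·AD·AC·AD·AC·DB·DB·C·AD
    A ↦ AC
    B ↦ C
    C ↦ AD
    D ↦ DB

A->AC, B->C, C->AD, D->DB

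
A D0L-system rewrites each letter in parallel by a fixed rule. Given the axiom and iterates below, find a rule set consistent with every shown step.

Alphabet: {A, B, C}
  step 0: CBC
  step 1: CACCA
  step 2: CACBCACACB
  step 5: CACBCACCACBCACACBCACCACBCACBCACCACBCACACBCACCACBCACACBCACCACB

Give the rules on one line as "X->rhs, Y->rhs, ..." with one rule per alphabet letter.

A->CB, B->C, C->CA

  step 1 ⇒ step 2: CACCA ⇒ CA·CB·CA·CA·CB
    A ↦ CB
    C ↦ CA
  step 0 ⇒ step 1: CBC ⇒ CA·C·CA
    B ↦ C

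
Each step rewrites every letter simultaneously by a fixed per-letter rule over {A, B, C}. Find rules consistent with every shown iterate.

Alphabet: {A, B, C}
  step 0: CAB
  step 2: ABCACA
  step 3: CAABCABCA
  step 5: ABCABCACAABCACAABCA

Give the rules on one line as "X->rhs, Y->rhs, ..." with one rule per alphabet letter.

A->CA, B->A, C->B

  step 2 ⇒ step 3: ABCACA ⇒ CA·A·B·CA·B·CA
    A ↦ CA
    B ↦ A
    C ↦ B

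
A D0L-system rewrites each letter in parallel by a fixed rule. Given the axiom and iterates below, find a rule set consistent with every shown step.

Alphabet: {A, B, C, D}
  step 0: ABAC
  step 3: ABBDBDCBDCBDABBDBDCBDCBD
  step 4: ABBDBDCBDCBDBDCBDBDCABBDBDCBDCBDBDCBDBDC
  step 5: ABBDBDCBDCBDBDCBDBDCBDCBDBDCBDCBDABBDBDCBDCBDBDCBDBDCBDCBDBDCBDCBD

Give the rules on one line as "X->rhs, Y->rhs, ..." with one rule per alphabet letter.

  step 4 ⇒ step 5: ABBDBDCBDCBDBDCBDBDCABBDBDCBDCBDBDCBDBDC ⇒ AB·BD·BD·C·BD·C·BD·BD·C·BD·BD·C·BD·C·BD·BD·C·BD·C·BD·AB·BD·BD·C·BD·C·BD·BD·C·BD·BD·C·BD·C·BD·BD·C·BD·C·BD
    A ↦ AB
    B ↦ BD
    C ↦ BD
    D ↦ C

A->AB, B->BD, C->BD, D->C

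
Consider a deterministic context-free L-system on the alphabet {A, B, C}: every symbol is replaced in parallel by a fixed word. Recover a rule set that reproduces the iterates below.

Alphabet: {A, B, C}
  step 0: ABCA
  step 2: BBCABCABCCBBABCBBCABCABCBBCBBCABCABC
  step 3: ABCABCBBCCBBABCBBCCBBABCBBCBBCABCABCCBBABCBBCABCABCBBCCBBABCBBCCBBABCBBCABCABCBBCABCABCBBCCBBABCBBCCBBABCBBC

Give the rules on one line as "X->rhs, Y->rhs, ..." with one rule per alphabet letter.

A->CBB, B->ABC, C->BBC

  step 2 ⇒ step 3: BBCABCABCCBBABCBBCABCABCBBCBBCABCABC ⇒ ABC·ABC·BBC·CBB·ABC·BBC·CBB·ABC·BBC·BBC·ABC·ABC·CBB·ABC·BBC·ABC·ABC·BBC·CBB·ABC·BBC·CBB·ABC·BBC·ABC·ABC·BBC·ABC·ABC·BBC·CBB·ABC·BBC·CBB·ABC·BBC
    A ↦ CBB
    B ↦ ABC
    C ↦ BBC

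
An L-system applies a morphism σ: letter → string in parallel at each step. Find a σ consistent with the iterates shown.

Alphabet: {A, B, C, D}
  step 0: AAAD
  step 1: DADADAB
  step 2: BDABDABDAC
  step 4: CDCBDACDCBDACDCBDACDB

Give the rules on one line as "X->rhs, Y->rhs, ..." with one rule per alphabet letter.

A->DA, B->C, C->CD, D->B

  step 1 ⇒ step 2: DADADAB ⇒ B·DA·B·DA·B·DA·C
    A ↦ DA
    B ↦ C
    D ↦ B
    C ↦ CD  (constrained at step 2)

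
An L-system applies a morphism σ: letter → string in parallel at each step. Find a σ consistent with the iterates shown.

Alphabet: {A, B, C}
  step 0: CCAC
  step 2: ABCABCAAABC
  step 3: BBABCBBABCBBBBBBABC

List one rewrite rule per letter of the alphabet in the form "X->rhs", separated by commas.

  step 2 ⇒ step 3: ABCABCAAABC ⇒ BB·A·BC·BB·A·BC·BB·BB·BB·A·BC
    A ↦ BB
    B ↦ A
    C ↦ BC

A->BB, B->A, C->BC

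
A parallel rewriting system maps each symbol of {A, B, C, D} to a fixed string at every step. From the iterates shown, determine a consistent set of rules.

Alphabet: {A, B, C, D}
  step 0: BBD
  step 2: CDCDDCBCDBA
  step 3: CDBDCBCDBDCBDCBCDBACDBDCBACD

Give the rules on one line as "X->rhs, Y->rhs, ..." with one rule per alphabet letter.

A->CD, B->A, C->CDB, D->DCB

  step 2 ⇒ step 3: CDCDDCBCDBA ⇒ CDB·DCB·CDB·DCB·DCB·CDB·A·CDB·DCB·A·CD
    A ↦ CD
    B ↦ A
    C ↦ CDB
    D ↦ DCB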